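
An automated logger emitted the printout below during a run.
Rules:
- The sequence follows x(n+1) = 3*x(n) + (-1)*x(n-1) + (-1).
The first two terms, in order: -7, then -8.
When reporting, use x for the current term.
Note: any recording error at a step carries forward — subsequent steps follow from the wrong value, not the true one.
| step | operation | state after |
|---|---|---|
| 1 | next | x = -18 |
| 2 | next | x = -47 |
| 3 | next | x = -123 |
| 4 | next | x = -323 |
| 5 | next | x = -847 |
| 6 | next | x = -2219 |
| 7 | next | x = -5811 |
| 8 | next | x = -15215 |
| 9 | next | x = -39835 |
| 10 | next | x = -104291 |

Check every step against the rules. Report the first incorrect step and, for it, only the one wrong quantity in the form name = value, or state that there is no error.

1. x = 3*(-8) + (-1)*(-7) + (-1) = -18 (checks out)
2. x = 3*(-18) + (-1)*(-8) + (-1) = -47 (consistent with the printout)
3. x = 3*(-47) + (-1)*(-18) + (-1) = -124 (the recorded entry deviates here)
First incorrect step: 3; the correct value is x = -124.

step 3, x = -124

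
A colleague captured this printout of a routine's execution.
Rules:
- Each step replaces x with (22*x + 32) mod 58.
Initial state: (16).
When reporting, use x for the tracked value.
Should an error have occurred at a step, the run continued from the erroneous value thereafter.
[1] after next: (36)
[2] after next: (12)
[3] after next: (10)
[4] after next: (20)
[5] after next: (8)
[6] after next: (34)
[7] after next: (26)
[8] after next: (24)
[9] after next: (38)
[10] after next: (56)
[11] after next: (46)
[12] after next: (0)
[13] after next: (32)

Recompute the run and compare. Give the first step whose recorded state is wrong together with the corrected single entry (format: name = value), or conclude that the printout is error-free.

Recomputing the run from the initial state:
step 1: x = 36
step 2: x = 12
step 3: x = 6
step 4: x = 48
step 5: x = 44
step 6: x = 14
step 7: x = 50
step 8: x = 30
step 9: x = 54
step 10: x = 2
step 11: x = 18
step 12: x = 22
step 13: x = 52
The first disagreement with the printout is at step 3, where the value should be x = 6.

step 3, x = 6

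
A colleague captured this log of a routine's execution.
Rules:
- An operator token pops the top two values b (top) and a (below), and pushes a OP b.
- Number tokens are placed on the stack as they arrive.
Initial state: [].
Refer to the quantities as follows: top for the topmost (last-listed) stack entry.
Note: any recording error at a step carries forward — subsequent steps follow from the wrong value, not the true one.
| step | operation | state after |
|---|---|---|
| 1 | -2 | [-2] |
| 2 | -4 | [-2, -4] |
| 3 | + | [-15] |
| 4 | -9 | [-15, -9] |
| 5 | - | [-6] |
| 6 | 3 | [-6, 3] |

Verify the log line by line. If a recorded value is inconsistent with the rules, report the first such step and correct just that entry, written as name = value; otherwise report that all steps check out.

Recomputing the run from the initial state:
step 1: [-2]
step 2: [-2, -4]
step 3: [-6]
step 4: [-6, -9]
step 5: [3]
step 6: [3, 3]
The first disagreement with the log is at step 3, where the value should be top = -6.

step 3, top = -6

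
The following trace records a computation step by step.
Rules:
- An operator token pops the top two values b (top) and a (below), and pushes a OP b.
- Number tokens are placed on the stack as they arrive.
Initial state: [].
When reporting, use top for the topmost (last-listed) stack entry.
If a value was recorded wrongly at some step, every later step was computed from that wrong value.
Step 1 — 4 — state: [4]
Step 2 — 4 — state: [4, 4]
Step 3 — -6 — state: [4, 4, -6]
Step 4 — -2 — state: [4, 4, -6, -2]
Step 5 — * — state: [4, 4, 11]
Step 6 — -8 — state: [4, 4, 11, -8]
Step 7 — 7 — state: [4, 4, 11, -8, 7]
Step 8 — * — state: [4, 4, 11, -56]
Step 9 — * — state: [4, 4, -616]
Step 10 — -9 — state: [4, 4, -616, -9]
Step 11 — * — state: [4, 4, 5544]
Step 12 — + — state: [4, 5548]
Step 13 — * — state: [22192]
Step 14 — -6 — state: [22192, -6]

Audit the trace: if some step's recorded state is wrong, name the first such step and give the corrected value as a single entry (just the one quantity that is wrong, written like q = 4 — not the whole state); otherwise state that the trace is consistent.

Recomputing the run from the initial state:
step 1: [4]
step 2: [4, 4]
step 3: [4, 4, -6]
step 4: [4, 4, -6, -2]
step 5: [4, 4, 12]
step 6: [4, 4, 12, -8]
step 7: [4, 4, 12, -8, 7]
step 8: [4, 4, 12, -56]
step 9: [4, 4, -672]
step 10: [4, 4, -672, -9]
step 11: [4, 4, 6048]
step 12: [4, 6052]
step 13: [24208]
step 14: [24208, -6]
The first disagreement with the trace is at step 5, where the value should be top = 12.

step 5, top = 12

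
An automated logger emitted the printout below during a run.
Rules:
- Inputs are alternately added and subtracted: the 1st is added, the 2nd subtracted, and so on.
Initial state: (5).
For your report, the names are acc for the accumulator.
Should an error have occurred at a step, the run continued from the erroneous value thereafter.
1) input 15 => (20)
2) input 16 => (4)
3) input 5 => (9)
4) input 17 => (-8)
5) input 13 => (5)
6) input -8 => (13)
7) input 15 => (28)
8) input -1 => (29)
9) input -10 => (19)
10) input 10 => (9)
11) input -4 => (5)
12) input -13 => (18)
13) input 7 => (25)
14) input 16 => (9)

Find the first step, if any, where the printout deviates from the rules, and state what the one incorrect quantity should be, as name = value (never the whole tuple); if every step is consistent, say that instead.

no error

Step 1: acc = 5 + 15 = 20 — verified.
Step 2: acc = 20 - 16 = 4 — confirmed correct.
Step 3: acc = 4 + 5 = 9 — verified.
Step 4: acc = 9 - 17 = -8 — no discrepancy.
Step 5: acc = -8 + 13 = 5 — exactly as logged.
Step 6: acc = 5 - -8 = 13 — matches.
Step 7: acc = 13 + 15 = 28 — no discrepancy.
Step 8: acc = 28 - -1 = 29 — matches.
Step 9: acc = 29 + -10 = 19 — matches.
Step 10: acc = 19 - 10 = 9 — agrees with the printout.
Step 11: acc = 9 + -4 = 5 — in agreement.
Step 12: acc = 5 - -13 = 18 — exactly as logged.
Step 13: acc = 18 + 7 = 25 — no discrepancy.
Step 14: acc = 25 - 16 = 9 — matches.
The whole run recomputes cleanly — no discrepancies.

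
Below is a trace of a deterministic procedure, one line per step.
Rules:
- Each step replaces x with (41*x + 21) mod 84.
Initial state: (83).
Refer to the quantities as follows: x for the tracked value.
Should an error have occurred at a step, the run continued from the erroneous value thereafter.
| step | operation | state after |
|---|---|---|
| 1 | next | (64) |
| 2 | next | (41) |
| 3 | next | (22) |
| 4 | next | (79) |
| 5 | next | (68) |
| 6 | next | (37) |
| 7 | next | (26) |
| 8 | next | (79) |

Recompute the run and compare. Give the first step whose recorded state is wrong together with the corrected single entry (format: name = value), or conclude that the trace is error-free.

Step 1: x = (41*83 + 21) mod 84 = 64 — exactly as logged.
Step 2: x = (41*64 + 21) mod 84 = 41 — verified.
Step 3: x = (41*41 + 21) mod 84 = 22 — agrees with the trace.
Step 4: x = (41*22 + 21) mod 84 = 83 — a discrepancy with the trace.
Step 4 is the first one off; corrected, x = 83.

step 4, x = 83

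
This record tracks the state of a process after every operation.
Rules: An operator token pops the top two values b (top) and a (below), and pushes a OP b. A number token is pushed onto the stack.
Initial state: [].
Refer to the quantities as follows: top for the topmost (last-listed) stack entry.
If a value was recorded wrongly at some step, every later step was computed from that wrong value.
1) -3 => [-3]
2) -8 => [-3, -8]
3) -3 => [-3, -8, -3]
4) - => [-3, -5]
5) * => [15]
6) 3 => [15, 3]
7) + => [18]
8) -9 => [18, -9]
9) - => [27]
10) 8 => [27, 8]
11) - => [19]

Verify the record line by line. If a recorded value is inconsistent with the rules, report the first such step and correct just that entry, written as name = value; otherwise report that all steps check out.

1. push -3: top = -3 (same as recorded)
2. push -8: top = -8 (agrees with the record)
3. push -3: top = -3 (consistent with the record)
4. -8 - -3 = -5 (in agreement)
5. -3 * -5 = 15 (checks out)
6. push 3: top = 3 (verified)
7. 15 + 3 = 18 (checks out)
8. push -9: top = -9 (confirmed correct)
9. 18 - -9 = 27 (matches)
10. push 8: top = 8 (matches)
11. 27 - 8 = 19 (consistent with the record)
The recomputation confirms every line.

no error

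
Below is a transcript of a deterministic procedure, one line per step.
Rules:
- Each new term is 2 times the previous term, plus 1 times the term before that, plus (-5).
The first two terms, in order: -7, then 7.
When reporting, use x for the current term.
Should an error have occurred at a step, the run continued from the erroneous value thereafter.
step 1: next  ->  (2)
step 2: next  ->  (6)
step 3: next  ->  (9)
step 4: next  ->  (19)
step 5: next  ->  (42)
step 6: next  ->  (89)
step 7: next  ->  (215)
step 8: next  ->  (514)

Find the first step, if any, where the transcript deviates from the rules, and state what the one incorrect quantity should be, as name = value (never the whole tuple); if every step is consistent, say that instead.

step 6, x = 98

1. x = 2*(7) + (1)*(-7) + (-5) = 2 (verified)
2. x = 2*(2) + (1)*(7) + (-5) = 6 (exactly as logged)
3. x = 2*(6) + (1)*(2) + (-5) = 9 (consistent with the transcript)
4. x = 2*(9) + (1)*(6) + (-5) = 19 (consistent with the transcript)
5. x = 2*(19) + (1)*(9) + (-5) = 42 (same as recorded)
6. x = 2*(42) + (1)*(19) + (-5) = 98 (the transcript has a different value)
First deviation found at step 6; the corrected entry is x = 98.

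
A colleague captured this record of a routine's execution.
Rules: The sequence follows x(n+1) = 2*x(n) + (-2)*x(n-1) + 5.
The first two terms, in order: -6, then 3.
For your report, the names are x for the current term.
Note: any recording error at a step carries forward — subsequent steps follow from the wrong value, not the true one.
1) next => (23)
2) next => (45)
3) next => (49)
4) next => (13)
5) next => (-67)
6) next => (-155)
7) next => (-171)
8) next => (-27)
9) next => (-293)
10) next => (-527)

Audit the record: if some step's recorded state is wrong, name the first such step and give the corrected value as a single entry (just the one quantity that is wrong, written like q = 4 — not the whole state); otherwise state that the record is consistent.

step 9, x = 293

Recomputing the run from the initial state:
step 1: x = 23
step 2: x = 45
step 3: x = 49
step 4: x = 13
step 5: x = -67
step 6: x = -155
step 7: x = -171
step 8: x = -27
step 9: x = 293
step 10: x = 645
The first disagreement with the record is at step 9, where the value should be x = 293.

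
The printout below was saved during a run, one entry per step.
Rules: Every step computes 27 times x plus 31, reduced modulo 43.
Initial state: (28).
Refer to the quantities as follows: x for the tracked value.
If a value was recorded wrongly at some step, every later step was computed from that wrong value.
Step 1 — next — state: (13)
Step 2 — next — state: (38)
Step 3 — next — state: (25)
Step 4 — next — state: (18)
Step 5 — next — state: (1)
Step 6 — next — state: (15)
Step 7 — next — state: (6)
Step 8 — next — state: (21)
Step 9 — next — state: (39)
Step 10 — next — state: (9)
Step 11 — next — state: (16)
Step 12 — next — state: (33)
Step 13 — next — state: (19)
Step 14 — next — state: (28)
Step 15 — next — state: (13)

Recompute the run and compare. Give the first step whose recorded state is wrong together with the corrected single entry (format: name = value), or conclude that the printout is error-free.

no error

1. x = (27*28 + 31) mod 43 = 13 (matches)
2. x = (27*13 + 31) mod 43 = 38 (matches)
3. x = (27*38 + 31) mod 43 = 25 (checks out)
4. x = (27*25 + 31) mod 43 = 18 (confirmed correct)
5. x = (27*18 + 31) mod 43 = 1 (matches)
6. x = (27*1 + 31) mod 43 = 15 (same as recorded)
7. x = (27*15 + 31) mod 43 = 6 (no discrepancy)
8. x = (27*6 + 31) mod 43 = 21 (consistent with the printout)
9. x = (27*21 + 31) mod 43 = 39 (no discrepancy)
10. x = (27*39 + 31) mod 43 = 9 (exactly as logged)
11. x = (27*9 + 31) mod 43 = 16 (matches)
12. x = (27*16 + 31) mod 43 = 33 (exactly as logged)
13. x = (27*33 + 31) mod 43 = 19 (same as recorded)
14. x = (27*19 + 31) mod 43 = 28 (confirmed correct)
15. x = (27*28 + 31) mod 43 = 13 (exactly as logged)
Nothing is out of place; the run is error-free.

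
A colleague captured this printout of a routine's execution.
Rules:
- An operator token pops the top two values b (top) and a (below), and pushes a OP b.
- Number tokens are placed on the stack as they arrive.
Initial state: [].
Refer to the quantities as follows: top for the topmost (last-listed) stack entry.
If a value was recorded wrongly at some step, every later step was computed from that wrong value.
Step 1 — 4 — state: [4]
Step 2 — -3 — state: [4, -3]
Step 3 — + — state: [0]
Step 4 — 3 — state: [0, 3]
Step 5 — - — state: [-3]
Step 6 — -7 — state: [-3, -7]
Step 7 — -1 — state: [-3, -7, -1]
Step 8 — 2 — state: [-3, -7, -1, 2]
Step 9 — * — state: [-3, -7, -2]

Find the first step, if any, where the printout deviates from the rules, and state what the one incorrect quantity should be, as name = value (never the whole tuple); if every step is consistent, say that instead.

Step 1: push 4: top = 4 — verified.
Step 2: push -3: top = -3 — exactly as logged.
Step 3: 4 + -3 = 1 — a discrepancy with the printout.
Step 3 is the first one off; corrected, top = 1.

step 3, top = 1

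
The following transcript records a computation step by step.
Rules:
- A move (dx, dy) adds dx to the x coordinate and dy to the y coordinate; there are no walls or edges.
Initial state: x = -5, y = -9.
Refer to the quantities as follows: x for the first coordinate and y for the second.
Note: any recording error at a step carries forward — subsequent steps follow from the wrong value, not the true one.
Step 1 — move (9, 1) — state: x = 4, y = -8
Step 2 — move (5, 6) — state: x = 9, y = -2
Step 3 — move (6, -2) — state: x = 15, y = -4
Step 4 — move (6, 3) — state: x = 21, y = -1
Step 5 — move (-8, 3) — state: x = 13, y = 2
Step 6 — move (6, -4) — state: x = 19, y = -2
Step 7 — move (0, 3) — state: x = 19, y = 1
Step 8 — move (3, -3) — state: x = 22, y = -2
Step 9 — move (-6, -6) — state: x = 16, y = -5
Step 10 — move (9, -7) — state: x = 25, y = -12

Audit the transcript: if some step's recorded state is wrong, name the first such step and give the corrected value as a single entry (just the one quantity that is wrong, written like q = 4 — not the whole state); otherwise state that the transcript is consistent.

Recomputing the run from the initial state:
step 1: x = 4, y = -8
step 2: x = 9, y = -2
step 3: x = 15, y = -4
step 4: x = 21, y = -1
step 5: x = 13, y = 2
step 6: x = 19, y = -2
step 7: x = 19, y = 1
step 8: x = 22, y = -2
step 9: x = 16, y = -8
step 10: x = 25, y = -15
The first disagreement with the transcript is at step 9, where the value should be y = -8.

step 9, y = -8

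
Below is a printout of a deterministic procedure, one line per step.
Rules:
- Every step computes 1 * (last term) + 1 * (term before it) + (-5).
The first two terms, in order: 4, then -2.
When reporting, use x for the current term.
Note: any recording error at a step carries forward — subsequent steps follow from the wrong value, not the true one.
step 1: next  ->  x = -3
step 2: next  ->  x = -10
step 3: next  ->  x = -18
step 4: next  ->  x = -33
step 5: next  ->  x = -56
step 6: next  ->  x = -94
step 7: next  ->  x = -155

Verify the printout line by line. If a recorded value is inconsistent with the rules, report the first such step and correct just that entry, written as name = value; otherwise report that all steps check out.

Recomputing the run from the initial state:
step 1: x = -3
step 2: x = -10
step 3: x = -18
step 4: x = -33
step 5: x = -56
step 6: x = -94
step 7: x = -155
This matches the printout at every step.

no error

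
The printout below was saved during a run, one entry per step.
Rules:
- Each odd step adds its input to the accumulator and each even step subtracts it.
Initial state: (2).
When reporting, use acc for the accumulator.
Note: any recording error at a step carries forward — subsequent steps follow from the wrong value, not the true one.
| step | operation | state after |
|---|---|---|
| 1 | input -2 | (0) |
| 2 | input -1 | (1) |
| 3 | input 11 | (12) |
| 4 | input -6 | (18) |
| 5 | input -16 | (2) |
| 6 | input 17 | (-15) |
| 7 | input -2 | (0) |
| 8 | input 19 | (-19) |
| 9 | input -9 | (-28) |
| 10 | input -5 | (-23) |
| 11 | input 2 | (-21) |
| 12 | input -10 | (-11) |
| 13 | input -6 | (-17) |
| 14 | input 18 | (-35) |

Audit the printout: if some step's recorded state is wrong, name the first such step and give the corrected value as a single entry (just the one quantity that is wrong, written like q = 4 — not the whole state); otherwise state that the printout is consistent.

step 7, acc = -17

step 1: acc = 2 + -2 = 0 -> confirmed correct
step 2: acc = 0 - -1 = 1 -> checks out
step 3: acc = 1 + 11 = 12 -> agrees with the printout
step 4: acc = 12 - -6 = 18 -> exactly as logged
step 5: acc = 18 + -16 = 2 -> consistent with the printout
step 6: acc = 2 - 17 = -15 -> exactly as logged
step 7: acc = -15 + -2 = -17 -> the entry is off here
Conclusion: step 7 carries the first error; the entry should be acc = -17.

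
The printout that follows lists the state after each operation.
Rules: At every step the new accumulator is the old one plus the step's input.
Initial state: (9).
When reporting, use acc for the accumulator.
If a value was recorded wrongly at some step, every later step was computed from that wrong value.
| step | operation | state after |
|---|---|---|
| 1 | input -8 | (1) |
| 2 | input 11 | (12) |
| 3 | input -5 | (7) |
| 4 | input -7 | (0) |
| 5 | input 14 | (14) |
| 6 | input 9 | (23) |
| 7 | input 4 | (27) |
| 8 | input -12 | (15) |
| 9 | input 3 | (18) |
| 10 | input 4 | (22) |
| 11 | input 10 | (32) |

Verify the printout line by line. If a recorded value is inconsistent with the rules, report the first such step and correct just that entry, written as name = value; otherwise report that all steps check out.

no error

Recomputing the run from the initial state:
step 1: acc = 1
step 2: acc = 12
step 3: acc = 7
step 4: acc = 0
step 5: acc = 14
step 6: acc = 23
step 7: acc = 27
step 8: acc = 15
step 9: acc = 18
step 10: acc = 22
step 11: acc = 32
This matches the printout at every step.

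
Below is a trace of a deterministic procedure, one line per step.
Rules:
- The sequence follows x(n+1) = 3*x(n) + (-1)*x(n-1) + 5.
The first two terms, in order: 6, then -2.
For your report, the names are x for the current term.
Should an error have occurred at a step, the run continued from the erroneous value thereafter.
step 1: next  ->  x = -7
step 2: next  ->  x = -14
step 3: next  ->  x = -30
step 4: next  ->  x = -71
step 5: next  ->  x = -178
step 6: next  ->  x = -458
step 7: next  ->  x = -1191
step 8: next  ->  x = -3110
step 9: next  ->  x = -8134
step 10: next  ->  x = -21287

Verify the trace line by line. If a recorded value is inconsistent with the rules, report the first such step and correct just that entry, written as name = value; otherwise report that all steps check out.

no error

Recomputing the run from the initial state:
step 1: x = -7
step 2: x = -14
step 3: x = -30
step 4: x = -71
step 5: x = -178
step 6: x = -458
step 7: x = -1191
step 8: x = -3110
step 9: x = -8134
step 10: x = -21287
This matches the trace at every step.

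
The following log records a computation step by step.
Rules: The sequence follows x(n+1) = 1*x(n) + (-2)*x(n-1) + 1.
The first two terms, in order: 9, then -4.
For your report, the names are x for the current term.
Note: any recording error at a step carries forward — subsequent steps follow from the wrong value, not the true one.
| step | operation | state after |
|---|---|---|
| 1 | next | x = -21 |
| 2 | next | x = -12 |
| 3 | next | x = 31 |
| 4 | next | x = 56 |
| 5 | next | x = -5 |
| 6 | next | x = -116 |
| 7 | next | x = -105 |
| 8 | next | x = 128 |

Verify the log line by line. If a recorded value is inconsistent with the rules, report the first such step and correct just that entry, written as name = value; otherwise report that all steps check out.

step 1: x = 1*(-4) + (-2)*(9) + (1) = -21 -> matches
step 2: x = 1*(-21) + (-2)*(-4) + (1) = -12 -> exactly as logged
step 3: x = 1*(-12) + (-2)*(-21) + (1) = 31 -> confirmed correct
step 4: x = 1*(31) + (-2)*(-12) + (1) = 56 -> verified
step 5: x = 1*(56) + (-2)*(31) + (1) = -5 -> checks out
step 6: x = 1*(-5) + (-2)*(56) + (1) = -116 -> confirmed correct
step 7: x = 1*(-116) + (-2)*(-5) + (1) = -105 -> exactly as logged
step 8: x = 1*(-105) + (-2)*(-116) + (1) = 128 -> verified
Every step is consistent.

no error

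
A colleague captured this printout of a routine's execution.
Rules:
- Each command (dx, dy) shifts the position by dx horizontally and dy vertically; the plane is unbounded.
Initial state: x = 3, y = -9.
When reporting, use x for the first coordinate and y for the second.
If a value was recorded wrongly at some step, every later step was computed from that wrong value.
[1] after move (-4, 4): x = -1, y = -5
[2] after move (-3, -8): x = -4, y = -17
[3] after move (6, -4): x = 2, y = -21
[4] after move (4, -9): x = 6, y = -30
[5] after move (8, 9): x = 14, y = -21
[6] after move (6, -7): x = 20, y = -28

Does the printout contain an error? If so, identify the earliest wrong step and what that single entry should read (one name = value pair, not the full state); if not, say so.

Step 1: x = 3 + (-4) = -1, y = -9 + (4) = -5 — confirmed correct.
Step 2: x = -1 + (-3) = -4, y = -5 + (-8) = -13 — first mismatch against the printout.
First incorrect step: 2; the correct value is y = -13.

step 2, y = -13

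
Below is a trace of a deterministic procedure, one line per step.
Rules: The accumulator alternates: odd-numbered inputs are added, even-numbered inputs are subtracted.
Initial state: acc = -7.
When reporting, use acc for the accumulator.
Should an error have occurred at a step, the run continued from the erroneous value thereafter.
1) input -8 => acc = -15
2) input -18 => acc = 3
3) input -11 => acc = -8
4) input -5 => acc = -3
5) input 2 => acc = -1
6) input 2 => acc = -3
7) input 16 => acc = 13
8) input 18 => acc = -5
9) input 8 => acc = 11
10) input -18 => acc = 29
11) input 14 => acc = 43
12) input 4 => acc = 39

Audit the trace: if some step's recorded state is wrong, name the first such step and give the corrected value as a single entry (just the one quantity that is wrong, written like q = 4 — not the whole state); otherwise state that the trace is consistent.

step 1: acc = -7 + -8 = -15 -> agrees with the trace
step 2: acc = -15 - -18 = 3 -> no discrepancy
step 3: acc = 3 + -11 = -8 -> same as recorded
step 4: acc = -8 - -5 = -3 -> verified
step 5: acc = -3 + 2 = -1 -> verified
step 6: acc = -1 - 2 = -3 -> same as recorded
step 7: acc = -3 + 16 = 13 -> in agreement
step 8: acc = 13 - 18 = -5 -> no discrepancy
step 9: acc = -5 + 8 = 3 -> a discrepancy with the trace
First deviation found at step 9; the corrected entry is acc = 3.

step 9, acc = 3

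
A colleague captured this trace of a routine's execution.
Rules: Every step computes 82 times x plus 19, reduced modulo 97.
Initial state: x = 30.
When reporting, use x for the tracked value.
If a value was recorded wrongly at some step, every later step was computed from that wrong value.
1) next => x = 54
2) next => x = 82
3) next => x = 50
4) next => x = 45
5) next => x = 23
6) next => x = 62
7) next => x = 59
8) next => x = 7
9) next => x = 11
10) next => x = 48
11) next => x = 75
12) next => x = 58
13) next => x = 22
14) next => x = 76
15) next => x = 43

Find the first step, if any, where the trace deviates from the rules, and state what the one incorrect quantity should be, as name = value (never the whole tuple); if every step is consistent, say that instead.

step 14, x = 77

step 1: x = (82*30 + 19) mod 97 = 54 -> verified
step 2: x = (82*54 + 19) mod 97 = 82 -> no discrepancy
step 3: x = (82*82 + 19) mod 97 = 50 -> same as recorded
step 4: x = (82*50 + 19) mod 97 = 45 -> confirmed correct
step 5: x = (82*45 + 19) mod 97 = 23 -> in agreement
step 6: x = (82*23 + 19) mod 97 = 62 -> exactly as logged
step 7: x = (82*62 + 19) mod 97 = 59 -> checks out
step 8: x = (82*59 + 19) mod 97 = 7 -> no discrepancy
step 9: x = (82*7 + 19) mod 97 = 11 -> checks out
step 10: x = (82*11 + 19) mod 97 = 48 -> checks out
step 11: x = (82*48 + 19) mod 97 = 75 -> checks out
step 12: x = (82*75 + 19) mod 97 = 58 -> no discrepancy
step 13: x = (82*58 + 19) mod 97 = 22 -> agrees with the trace
step 14: x = (82*22 + 19) mod 97 = 77 -> the recorded entry deviates here
That makes step 14 the first incorrect line — x = 77 is what it should show.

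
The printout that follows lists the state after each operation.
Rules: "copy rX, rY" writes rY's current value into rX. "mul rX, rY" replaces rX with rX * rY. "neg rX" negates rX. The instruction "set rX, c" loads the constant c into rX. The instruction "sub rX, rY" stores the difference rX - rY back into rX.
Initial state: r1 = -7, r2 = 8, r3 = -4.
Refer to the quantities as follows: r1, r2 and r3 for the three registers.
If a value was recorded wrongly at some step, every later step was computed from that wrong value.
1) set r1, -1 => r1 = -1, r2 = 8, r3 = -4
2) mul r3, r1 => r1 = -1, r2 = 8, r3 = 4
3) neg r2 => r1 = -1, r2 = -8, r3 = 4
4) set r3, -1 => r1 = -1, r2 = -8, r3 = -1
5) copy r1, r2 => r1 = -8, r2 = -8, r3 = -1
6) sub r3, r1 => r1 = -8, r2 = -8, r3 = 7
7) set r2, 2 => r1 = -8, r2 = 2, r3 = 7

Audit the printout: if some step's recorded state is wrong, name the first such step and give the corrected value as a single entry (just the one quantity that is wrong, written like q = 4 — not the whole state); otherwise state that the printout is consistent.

no error

Recomputing the run from the initial state:
step 1: r1 = -1, r2 = 8, r3 = -4
step 2: r1 = -1, r2 = 8, r3 = 4
step 3: r1 = -1, r2 = -8, r3 = 4
step 4: r1 = -1, r2 = -8, r3 = -1
step 5: r1 = -8, r2 = -8, r3 = -1
step 6: r1 = -8, r2 = -8, r3 = 7
step 7: r1 = -8, r2 = 2, r3 = 7
This matches the printout at every step.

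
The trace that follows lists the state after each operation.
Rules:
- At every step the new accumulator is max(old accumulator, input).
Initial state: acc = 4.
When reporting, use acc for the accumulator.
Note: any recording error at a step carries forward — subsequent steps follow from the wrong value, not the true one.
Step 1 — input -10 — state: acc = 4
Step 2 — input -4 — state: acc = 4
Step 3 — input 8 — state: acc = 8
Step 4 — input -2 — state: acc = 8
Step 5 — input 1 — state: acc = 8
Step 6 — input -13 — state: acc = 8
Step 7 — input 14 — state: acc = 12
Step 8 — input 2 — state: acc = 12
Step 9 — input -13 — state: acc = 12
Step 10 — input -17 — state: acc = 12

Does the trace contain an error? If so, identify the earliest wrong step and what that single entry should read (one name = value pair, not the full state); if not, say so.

Step 1: acc = max(4, -10) = 4 — in agreement.
Step 2: acc = max(4, -4) = 4 — consistent with the trace.
Step 3: acc = max(4, 8) = 8 — agrees with the trace.
Step 4: acc = max(8, -2) = 8 — no discrepancy.
Step 5: acc = max(8, 1) = 8 — checks out.
Step 6: acc = max(8, -13) = 8 — exactly as logged.
Step 7: acc = max(8, 14) = 14 — this is not what the trace shows.
Conclusion: step 7 carries the first error; the entry should be acc = 14.

step 7, acc = 14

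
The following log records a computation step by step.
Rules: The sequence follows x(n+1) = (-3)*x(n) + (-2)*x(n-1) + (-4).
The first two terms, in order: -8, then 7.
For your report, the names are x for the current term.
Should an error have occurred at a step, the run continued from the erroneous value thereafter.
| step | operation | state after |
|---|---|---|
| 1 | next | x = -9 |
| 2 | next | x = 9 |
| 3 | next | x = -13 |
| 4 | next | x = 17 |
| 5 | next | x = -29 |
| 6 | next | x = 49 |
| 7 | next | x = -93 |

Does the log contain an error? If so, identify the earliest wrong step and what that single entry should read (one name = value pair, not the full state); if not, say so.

step 1: x = -3*(7) + (-2)*(-8) + (-4) = -9 -> consistent with the log
step 2: x = -3*(-9) + (-2)*(7) + (-4) = 9 -> in agreement
step 3: x = -3*(9) + (-2)*(-9) + (-4) = -13 -> matches
step 4: x = -3*(-13) + (-2)*(9) + (-4) = 17 -> confirmed correct
step 5: x = -3*(17) + (-2)*(-13) + (-4) = -29 -> no discrepancy
step 6: x = -3*(-29) + (-2)*(17) + (-4) = 49 -> confirmed correct
step 7: x = -3*(49) + (-2)*(-29) + (-4) = -93 -> matches
The recomputation confirms every line.

no error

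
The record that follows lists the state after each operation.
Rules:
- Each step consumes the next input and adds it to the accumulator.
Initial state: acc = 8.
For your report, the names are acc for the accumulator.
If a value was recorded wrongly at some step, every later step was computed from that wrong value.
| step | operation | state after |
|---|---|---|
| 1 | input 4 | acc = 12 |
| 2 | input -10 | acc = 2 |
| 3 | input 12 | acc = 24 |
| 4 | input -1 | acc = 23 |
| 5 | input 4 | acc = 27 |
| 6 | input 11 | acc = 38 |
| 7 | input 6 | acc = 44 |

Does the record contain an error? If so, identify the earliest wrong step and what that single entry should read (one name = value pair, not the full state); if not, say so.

step 3, acc = 14

Recomputing the run from the initial state:
step 1: acc = 12
step 2: acc = 2
step 3: acc = 14
step 4: acc = 13
step 5: acc = 17
step 6: acc = 28
step 7: acc = 34
The first disagreement with the record is at step 3, where the value should be acc = 14.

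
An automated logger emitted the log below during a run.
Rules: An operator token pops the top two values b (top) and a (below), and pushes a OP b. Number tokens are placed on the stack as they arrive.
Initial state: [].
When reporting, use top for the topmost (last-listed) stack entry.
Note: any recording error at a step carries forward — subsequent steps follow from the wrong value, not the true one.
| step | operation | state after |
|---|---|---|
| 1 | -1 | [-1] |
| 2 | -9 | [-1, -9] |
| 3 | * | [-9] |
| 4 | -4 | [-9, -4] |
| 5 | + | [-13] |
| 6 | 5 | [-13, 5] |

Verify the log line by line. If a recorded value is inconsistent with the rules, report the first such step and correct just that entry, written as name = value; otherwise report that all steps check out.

step 1: push -1: top = -1 -> confirmed correct
step 2: push -9: top = -9 -> confirmed correct
step 3: -1 * -9 = 9 -> the entry is off here
Step 3 is the first one off; corrected, top = 9.

step 3, top = 9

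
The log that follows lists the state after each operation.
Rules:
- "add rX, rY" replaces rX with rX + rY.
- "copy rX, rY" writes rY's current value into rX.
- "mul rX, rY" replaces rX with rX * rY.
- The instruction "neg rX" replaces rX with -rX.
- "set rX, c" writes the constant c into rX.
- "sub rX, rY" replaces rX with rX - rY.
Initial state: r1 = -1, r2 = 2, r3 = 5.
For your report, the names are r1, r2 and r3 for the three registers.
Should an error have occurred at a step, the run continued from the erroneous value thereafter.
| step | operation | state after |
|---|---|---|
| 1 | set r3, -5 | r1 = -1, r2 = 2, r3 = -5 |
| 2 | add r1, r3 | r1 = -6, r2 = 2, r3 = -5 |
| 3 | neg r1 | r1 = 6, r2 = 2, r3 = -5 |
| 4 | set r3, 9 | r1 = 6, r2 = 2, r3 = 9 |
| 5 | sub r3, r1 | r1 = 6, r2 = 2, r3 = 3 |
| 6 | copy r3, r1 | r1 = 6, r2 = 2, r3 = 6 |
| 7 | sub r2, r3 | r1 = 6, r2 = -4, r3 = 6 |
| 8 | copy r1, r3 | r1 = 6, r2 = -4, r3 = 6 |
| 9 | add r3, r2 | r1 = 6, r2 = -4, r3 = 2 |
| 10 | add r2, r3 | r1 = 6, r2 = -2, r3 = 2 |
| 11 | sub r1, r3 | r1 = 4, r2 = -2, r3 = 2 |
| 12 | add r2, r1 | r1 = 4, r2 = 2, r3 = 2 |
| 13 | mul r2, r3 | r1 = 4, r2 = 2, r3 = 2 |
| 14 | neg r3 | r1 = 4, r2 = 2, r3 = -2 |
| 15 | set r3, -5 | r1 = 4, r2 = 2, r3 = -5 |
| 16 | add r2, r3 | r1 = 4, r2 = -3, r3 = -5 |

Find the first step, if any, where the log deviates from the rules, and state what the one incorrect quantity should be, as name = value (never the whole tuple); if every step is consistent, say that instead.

Recomputing the run from the initial state:
step 1: r1 = -1, r2 = 2, r3 = -5
step 2: r1 = -6, r2 = 2, r3 = -5
step 3: r1 = 6, r2 = 2, r3 = -5
step 4: r1 = 6, r2 = 2, r3 = 9
step 5: r1 = 6, r2 = 2, r3 = 3
step 6: r1 = 6, r2 = 2, r3 = 6
step 7: r1 = 6, r2 = -4, r3 = 6
step 8: r1 = 6, r2 = -4, r3 = 6
step 9: r1 = 6, r2 = -4, r3 = 2
step 10: r1 = 6, r2 = -2, r3 = 2
step 11: r1 = 4, r2 = -2, r3 = 2
step 12: r1 = 4, r2 = 2, r3 = 2
step 13: r1 = 4, r2 = 4, r3 = 2
step 14: r1 = 4, r2 = 4, r3 = -2
step 15: r1 = 4, r2 = 4, r3 = -5
step 16: r1 = 4, r2 = -1, r3 = -5
The first disagreement with the log is at step 13, where the value should be r2 = 4.

step 13, r2 = 4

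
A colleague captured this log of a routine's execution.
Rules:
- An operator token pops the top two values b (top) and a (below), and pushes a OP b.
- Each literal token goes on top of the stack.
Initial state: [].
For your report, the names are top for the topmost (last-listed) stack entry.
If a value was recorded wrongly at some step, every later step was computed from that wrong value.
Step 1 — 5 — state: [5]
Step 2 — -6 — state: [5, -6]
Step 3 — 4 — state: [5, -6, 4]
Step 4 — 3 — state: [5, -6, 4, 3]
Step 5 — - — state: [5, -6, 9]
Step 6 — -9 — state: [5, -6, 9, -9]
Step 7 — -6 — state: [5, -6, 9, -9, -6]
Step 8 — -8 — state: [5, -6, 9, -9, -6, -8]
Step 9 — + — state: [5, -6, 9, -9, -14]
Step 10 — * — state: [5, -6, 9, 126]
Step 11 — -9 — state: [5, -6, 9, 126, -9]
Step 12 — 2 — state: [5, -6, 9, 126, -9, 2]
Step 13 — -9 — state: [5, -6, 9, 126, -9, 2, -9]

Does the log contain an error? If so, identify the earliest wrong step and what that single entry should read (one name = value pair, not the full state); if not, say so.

step 5, top = 1

Recomputing the run from the initial state:
step 1: [5]
step 2: [5, -6]
step 3: [5, -6, 4]
step 4: [5, -6, 4, 3]
step 5: [5, -6, 1]
step 6: [5, -6, 1, -9]
step 7: [5, -6, 1, -9, -6]
step 8: [5, -6, 1, -9, -6, -8]
step 9: [5, -6, 1, -9, -14]
step 10: [5, -6, 1, 126]
step 11: [5, -6, 1, 126, -9]
step 12: [5, -6, 1, 126, -9, 2]
step 13: [5, -6, 1, 126, -9, 2, -9]
The first disagreement with the log is at step 5, where the value should be top = 1.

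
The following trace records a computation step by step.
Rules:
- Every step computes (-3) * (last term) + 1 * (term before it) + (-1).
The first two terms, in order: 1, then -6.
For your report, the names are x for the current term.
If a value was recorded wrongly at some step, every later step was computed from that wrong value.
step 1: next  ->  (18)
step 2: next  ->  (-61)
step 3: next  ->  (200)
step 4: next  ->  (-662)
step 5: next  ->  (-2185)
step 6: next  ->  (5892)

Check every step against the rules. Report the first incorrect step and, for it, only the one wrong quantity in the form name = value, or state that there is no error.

Recomputing the run from the initial state:
step 1: x = 18
step 2: x = -61
step 3: x = 200
step 4: x = -662
step 5: x = 2185
step 6: x = -7218
The first disagreement with the trace is at step 5, where the value should be x = 2185.

step 5, x = 2185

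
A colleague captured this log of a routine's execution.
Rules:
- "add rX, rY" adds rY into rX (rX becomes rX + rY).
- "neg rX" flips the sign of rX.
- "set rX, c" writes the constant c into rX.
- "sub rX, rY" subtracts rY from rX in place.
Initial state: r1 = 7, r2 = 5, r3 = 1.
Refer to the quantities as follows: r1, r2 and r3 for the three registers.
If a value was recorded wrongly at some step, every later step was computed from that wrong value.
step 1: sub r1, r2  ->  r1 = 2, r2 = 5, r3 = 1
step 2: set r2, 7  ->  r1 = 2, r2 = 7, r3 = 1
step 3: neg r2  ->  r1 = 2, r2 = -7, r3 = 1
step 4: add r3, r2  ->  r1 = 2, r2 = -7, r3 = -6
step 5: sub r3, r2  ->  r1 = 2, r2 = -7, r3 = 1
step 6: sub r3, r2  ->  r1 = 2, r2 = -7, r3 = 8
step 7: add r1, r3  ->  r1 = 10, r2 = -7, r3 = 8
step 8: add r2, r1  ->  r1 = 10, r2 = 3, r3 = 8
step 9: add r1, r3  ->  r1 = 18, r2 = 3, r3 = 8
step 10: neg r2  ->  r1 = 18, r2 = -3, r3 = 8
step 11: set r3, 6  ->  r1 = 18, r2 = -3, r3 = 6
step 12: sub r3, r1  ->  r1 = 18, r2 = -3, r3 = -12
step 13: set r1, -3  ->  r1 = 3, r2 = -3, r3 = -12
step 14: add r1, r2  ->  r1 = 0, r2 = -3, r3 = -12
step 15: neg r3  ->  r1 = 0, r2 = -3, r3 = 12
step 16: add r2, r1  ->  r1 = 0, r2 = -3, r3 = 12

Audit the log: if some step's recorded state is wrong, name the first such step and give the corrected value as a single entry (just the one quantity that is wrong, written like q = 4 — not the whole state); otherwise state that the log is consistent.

Step 1: r1 = 7 - 5 = 2 — confirmed correct.
Step 2: r2 = 7 — in agreement.
Step 3: r2 = -(7) = -7 — verified.
Step 4: r3 = 1 + -7 = -6 — verified.
Step 5: r3 = -6 - -7 = 1 — exactly as logged.
Step 6: r3 = 1 - -7 = 8 — confirmed correct.
Step 7: r1 = 2 + 8 = 10 — agrees with the log.
Step 8: r2 = -7 + 10 = 3 — same as recorded.
Step 9: r1 = 10 + 8 = 18 — exactly as logged.
Step 10: r2 = -(3) = -3 — in agreement.
Step 11: r3 = 6 — exactly as logged.
Step 12: r3 = 6 - 18 = -12 — no discrepancy.
Step 13: r1 = -3 — not what was recorded.
First deviation found at step 13; the corrected entry is r1 = -3.

step 13, r1 = -3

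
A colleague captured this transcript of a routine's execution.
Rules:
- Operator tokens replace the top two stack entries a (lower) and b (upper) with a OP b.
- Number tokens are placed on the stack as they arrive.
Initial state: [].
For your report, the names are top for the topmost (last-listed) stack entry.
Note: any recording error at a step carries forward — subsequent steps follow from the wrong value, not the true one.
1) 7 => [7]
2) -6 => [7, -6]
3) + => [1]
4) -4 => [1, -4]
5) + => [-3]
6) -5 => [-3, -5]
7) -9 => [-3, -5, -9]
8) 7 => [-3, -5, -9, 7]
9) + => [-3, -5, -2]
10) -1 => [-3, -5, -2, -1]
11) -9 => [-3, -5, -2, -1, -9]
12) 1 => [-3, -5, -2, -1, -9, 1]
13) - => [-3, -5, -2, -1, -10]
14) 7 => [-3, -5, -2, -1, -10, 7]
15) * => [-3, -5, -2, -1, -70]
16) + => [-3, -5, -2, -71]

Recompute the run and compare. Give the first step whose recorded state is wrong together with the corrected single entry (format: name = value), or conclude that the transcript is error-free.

Recomputing the run from the initial state:
step 1: [7]
step 2: [7, -6]
step 3: [1]
step 4: [1, -4]
step 5: [-3]
step 6: [-3, -5]
step 7: [-3, -5, -9]
step 8: [-3, -5, -9, 7]
step 9: [-3, -5, -2]
step 10: [-3, -5, -2, -1]
step 11: [-3, -5, -2, -1, -9]
step 12: [-3, -5, -2, -1, -9, 1]
step 13: [-3, -5, -2, -1, -10]
step 14: [-3, -5, -2, -1, -10, 7]
step 15: [-3, -5, -2, -1, -70]
step 16: [-3, -5, -2, -71]
This matches the transcript at every step.

no error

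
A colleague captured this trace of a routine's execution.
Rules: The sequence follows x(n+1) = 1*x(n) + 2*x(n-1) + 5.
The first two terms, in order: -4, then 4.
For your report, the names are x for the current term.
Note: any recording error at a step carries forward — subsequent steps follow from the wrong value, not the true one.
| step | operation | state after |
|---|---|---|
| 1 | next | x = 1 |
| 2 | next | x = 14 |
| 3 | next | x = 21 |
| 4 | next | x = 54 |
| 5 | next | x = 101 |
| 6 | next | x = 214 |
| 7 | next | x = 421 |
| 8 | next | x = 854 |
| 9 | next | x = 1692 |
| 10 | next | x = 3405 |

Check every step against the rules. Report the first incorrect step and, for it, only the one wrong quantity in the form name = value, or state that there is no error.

Recomputing the run from the initial state:
step 1: x = 1
step 2: x = 14
step 3: x = 21
step 4: x = 54
step 5: x = 101
step 6: x = 214
step 7: x = 421
step 8: x = 854
step 9: x = 1701
step 10: x = 3414
The first disagreement with the trace is at step 9, where the value should be x = 1701.

step 9, x = 1701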